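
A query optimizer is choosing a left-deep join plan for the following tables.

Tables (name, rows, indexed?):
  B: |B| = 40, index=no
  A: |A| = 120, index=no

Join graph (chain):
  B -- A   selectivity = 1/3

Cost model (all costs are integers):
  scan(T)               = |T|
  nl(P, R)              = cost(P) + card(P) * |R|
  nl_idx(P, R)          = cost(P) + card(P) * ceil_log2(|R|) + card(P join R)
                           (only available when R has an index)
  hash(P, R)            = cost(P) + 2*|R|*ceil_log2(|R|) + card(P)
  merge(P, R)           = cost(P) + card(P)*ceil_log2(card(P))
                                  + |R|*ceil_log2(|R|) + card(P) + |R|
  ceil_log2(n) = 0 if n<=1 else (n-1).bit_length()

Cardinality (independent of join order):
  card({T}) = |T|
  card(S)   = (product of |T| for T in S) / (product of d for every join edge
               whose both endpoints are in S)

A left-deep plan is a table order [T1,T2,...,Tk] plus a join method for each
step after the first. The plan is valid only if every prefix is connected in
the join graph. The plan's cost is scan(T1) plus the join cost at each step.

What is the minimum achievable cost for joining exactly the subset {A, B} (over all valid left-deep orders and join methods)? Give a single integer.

Selinger DP over subsets of {A,B}:
  {B}: scan cost=40, card=40
  {A}: scan cost=120, card=120
  {AB}: card=1600; try (B,hash)→720, (A,merge)→1280, (B,merge)→1360, (A,hash)→1760, (A,nl)→4840, (B,nl)→4920; best=720 via (B,hash)

720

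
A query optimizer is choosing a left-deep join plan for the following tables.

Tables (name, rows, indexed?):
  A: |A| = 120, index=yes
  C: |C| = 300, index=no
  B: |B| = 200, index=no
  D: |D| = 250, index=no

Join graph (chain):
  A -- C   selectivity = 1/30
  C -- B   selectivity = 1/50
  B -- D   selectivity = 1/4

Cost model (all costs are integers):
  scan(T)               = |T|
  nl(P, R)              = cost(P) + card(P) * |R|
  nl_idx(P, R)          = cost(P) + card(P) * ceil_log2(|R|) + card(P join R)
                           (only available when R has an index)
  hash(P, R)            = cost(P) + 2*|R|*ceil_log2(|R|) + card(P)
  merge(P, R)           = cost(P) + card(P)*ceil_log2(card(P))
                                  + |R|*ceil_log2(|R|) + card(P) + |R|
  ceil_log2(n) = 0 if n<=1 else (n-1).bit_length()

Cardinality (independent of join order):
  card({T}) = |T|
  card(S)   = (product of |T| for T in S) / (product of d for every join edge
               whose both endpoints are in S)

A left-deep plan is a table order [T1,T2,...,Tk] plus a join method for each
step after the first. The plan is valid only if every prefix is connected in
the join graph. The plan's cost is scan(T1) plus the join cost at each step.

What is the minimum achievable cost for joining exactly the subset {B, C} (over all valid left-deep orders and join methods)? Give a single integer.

Selinger DP over subsets of {B,C}:
  {C}: scan cost=300, card=300
  {B}: scan cost=200, card=200
  {BC}: card=1200; try (B,hash)→3800, (C,merge)→5000, (B,merge)→5100, (C,hash)→5800, (C,nl)→60200, (B,nl)→60300; best=3800 via (B,hash)

3800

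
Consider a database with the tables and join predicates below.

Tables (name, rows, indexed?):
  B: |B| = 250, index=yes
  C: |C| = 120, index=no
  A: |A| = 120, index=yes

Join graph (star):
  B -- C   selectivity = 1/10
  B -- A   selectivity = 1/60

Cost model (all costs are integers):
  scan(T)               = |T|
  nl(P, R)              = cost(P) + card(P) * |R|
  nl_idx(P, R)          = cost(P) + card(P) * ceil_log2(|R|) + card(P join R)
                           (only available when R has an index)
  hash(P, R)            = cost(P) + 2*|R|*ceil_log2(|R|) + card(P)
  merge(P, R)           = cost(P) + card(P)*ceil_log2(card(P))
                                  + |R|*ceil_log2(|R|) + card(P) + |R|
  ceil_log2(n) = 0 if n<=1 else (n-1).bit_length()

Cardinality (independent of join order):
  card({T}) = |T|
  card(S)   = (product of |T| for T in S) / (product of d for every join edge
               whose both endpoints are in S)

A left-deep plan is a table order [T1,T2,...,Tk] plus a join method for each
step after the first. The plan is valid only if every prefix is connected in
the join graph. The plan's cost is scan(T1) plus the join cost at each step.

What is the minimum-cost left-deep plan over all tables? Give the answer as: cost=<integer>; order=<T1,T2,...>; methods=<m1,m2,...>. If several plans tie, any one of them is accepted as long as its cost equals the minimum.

cost=3760; order=A,B,C; methods=nl_idx,hash

Selinger DP (subsets sized 1..n):
  {B}: scan cost=250, card=250
  {C}: scan cost=120, card=120
  {A}: scan cost=120, card=120
  {BC}: card=3000; try (C,hash)→2180, (B,merge)→3330, (C,merge)→3460, (B,nl_idx)→4080, (B,hash)→4240, (B,nl)→30120 …(+1); best=2180 via (C,hash)
  {AB}: card=500; try (B,nl_idx)→1580, (A,hash)→2180, (A,nl_idx)→2500, (B,merge)→3330, (A,merge)→3460, (B,hash)→4240 …(+2); best=1580 via (B,nl_idx)
  {ABC}: card=6000; try (C,hash)→3760, (A,hash)→6860, (C,merge)→7540, (A,nl_idx)→29180, (A,merge)→42140, (C,nl)→61580 …(+1); best=3760 via (C,hash)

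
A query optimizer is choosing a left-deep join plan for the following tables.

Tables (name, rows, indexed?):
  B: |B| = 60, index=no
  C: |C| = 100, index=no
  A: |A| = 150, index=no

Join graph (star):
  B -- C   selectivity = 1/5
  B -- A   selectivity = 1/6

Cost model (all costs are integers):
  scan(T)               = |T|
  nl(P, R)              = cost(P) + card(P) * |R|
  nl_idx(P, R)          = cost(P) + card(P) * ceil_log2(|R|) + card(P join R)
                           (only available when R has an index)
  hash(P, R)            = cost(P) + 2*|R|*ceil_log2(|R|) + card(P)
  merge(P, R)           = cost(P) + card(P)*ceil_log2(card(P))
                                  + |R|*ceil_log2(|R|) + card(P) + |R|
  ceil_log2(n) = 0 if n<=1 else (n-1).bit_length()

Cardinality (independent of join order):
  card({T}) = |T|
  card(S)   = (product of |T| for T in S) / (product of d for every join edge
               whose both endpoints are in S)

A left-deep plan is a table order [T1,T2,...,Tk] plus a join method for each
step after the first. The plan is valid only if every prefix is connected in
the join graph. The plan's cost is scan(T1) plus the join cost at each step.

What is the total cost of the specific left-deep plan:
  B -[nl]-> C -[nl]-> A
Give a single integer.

step 1: scan B: cost=60, card=60
step 2: join C via nl
    card(P join C) = 60*100/(5) = 1200
    cost = 60 + 60*100 = 6060
step 3: join A via nl
    card(P join A) = 1200*150/(6) = 30000
    cost = 6060 + 1200*150 = 186060

186060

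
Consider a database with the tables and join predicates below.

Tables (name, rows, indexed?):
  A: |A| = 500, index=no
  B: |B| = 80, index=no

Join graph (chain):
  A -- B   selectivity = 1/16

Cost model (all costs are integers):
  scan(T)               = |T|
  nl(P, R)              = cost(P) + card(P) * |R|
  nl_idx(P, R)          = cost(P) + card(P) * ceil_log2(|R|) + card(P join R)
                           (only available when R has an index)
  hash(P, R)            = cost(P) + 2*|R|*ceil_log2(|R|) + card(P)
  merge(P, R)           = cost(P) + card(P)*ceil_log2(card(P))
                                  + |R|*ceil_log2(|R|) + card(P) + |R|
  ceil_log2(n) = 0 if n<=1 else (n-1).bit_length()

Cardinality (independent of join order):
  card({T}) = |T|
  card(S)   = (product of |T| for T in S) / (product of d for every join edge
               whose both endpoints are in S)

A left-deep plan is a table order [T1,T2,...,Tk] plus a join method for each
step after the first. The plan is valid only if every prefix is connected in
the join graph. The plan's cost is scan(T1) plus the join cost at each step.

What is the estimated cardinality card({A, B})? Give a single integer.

Tables in S: A(500), B(80)
Edges inside S: A-B(d=16)
numerator = 500 * 80 = 40000
denominator = 16 = 16
card(S) = 40000 / 16 = 2500

2500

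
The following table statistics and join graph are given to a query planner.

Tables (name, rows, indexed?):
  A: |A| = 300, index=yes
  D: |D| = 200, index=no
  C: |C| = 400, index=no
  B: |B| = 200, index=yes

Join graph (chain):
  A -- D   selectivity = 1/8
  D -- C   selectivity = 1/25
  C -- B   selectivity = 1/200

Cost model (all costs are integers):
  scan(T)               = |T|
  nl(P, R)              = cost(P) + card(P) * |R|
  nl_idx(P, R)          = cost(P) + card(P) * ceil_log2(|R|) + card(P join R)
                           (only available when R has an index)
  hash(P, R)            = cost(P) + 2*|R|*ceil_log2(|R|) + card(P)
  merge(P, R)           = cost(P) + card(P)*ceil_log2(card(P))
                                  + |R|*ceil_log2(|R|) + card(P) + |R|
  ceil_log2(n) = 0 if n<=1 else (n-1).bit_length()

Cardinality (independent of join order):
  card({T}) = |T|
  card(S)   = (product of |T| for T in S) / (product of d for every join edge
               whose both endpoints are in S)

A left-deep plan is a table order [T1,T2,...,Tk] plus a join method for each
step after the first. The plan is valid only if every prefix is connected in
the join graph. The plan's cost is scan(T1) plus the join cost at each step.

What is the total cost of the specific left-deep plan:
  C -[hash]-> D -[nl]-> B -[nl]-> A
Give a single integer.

step 1: scan C: cost=400, card=400
step 2: join D via hash
    card(P join D) = 400*200/(25) = 3200
    cost = 400 + 2*200*8 + 400 = 4000
step 3: join B via nl
    card(P join B) = 3200*200/(200) = 3200
    cost = 4000 + 3200*200 = 644000
step 4: join A via nl
    card(P join A) = 3200*300/(8) = 120000
    cost = 644000 + 3200*300 = 1604000

1604000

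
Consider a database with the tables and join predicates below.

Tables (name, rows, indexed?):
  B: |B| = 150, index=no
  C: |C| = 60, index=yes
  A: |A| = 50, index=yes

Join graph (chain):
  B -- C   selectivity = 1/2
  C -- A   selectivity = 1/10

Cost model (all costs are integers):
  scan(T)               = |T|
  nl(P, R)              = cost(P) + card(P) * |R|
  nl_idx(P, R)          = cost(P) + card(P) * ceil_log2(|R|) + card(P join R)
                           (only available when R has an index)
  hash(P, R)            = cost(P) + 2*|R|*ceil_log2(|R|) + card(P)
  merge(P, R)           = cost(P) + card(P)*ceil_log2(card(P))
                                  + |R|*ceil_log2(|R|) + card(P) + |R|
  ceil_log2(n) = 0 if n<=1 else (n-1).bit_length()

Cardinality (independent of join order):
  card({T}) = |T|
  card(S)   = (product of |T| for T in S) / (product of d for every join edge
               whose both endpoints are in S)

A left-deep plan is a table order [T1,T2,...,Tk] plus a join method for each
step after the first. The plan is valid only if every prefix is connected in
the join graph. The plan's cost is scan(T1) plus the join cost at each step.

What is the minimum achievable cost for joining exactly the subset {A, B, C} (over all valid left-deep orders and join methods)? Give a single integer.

3350

Selinger DP over subsets of {A,B,C}:
  {B}: scan cost=150, card=150
  {C}: scan cost=60, card=60
  {A}: scan cost=50, card=50
  {BC}: card=4500; try (C,hash)→1020, (B,merge)→1830, (C,merge)→1920, (B,hash)→2520, (C,nl_idx)→5550, (B,nl)→9060 …(+1); best=1020 via (C,hash)
  {AC}: card=300; try (C,nl_idx)→650, (A,hash)→720, (A,nl_idx)→720, (C,hash)→820, (C,merge)→820, (A,merge)→830 …(+2); best=650 via (C,nl_idx)
  {ABC}: card=22500; try (B,hash)→3350, (B,merge)→5000, (A,hash)→6120, (B,nl)→45650, (A,nl_idx)→50520, (A,merge)→64370 …(+1); best=3350 via (B,hash)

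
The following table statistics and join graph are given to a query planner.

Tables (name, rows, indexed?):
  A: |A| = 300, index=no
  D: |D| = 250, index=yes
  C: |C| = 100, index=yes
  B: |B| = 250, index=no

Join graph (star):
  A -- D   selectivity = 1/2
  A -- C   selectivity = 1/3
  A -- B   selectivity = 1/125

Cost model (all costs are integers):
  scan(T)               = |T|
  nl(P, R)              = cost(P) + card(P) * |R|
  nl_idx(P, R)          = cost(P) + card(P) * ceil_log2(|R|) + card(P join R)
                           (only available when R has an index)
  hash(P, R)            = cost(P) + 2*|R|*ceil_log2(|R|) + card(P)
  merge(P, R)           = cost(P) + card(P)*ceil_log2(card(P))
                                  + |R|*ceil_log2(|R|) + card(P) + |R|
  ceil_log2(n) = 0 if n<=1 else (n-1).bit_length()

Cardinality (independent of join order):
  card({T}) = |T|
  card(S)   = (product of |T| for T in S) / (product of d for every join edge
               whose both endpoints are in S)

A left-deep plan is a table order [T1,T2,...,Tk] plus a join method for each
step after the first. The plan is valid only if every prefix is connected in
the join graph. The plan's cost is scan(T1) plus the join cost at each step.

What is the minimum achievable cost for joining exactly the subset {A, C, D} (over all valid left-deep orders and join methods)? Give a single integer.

16000

Selinger DP over subsets of {A,C,D}:
  {A}: scan cost=300, card=300
  {D}: scan cost=250, card=250
  {C}: scan cost=100, card=100
  {AD}: card=37500; try (D,hash)→4600, (A,merge)→5500, (D,merge)→5550, (A,hash)→5900, (D,nl_idx)→40200, (A,nl)→75250 …(+1); best=4600 via (D,hash)
  {AC}: card=10000; try (C,hash)→2000, (A,merge)→3900, (C,merge)→4100, (A,hash)→5600, (C,nl_idx)→12400, (A,nl)→30100 …(+1); best=2000 via (C,hash)
  {ACD}: card=1250000; try (D,hash)→16000, (C,hash)→43500, (D,merge)→154250, (C,merge)→642900, (D,nl_idx)→1332000, (C,nl_idx)→1517100 …(+2); best=16000 via (D,hash)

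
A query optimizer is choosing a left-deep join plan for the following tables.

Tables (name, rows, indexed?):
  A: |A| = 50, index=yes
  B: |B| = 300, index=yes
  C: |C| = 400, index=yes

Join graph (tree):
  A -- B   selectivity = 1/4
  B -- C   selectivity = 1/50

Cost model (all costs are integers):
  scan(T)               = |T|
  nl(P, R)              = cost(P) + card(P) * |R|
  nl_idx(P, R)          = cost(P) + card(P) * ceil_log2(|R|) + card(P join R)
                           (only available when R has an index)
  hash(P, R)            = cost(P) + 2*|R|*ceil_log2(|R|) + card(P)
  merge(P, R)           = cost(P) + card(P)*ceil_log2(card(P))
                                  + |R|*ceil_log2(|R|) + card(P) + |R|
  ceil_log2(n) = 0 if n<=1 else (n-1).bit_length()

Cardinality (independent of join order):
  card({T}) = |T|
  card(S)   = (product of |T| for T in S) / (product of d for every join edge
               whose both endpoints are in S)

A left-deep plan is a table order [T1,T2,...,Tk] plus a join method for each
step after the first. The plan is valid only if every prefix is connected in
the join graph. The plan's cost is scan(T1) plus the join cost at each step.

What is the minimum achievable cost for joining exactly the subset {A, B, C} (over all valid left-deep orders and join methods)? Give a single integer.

Selinger DP over subsets of {A,B,C}:
  {A}: scan cost=50, card=50
  {B}: scan cost=300, card=300
  {C}: scan cost=400, card=400
  {AB}: card=3750; try (A,hash)→1200, (B,merge)→3400, (A,merge)→3650, (B,nl_idx)→4250, (B,hash)→5500, (A,nl_idx)→5850 …(+2); best=1200 via (A,hash)
  {BC}: card=2400; try (C,nl_idx)→5400, (B,hash)→6200, (B,nl_idx)→6400, (C,merge)→7300, (B,merge)→7400, (C,hash)→7800 …(+2); best=5400 via (C,nl_idx)
  {ABC}: card=30000; try (A,hash)→8400, (C,hash)→12150, (A,merge)→36950, (A,nl_idx)→49800, (C,merge)→53950, (C,nl_idx)→64950 …(+2); best=8400 via (A,hash)

8400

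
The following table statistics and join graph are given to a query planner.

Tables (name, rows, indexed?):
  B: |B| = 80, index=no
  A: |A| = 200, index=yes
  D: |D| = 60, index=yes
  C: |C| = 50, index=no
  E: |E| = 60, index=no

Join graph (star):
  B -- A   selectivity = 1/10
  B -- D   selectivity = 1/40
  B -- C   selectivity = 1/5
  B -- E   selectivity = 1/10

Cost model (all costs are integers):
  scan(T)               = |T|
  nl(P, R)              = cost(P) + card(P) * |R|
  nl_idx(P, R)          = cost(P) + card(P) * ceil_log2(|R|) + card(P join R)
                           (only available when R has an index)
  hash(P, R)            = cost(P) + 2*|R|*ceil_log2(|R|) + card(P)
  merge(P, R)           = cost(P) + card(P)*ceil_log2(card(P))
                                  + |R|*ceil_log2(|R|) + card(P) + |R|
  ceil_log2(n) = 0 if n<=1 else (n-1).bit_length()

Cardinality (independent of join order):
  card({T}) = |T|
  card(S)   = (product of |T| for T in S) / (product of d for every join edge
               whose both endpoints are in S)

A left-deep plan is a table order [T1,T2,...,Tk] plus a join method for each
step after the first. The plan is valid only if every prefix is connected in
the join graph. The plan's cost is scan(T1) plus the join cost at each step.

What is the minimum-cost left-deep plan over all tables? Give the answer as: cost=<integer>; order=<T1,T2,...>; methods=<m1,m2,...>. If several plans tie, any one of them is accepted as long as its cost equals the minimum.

cost=13240; order=B,D,E,C,A; methods=nl_idx,hash,hash,hash

Selinger DP (subsets sized 1..n):
  {B}: scan cost=80, card=80
  {A}: scan cost=200, card=200
  {D}: scan cost=60, card=60
  {C}: scan cost=50, card=50
  {E}: scan cost=60, card=60
  {AB}: card=1600; try (B,hash)→1520, (A,nl_idx)→2320, (A,merge)→2520, (B,merge)→2640, (A,hash)→3360, (A,nl)→16080 …(+1); best=1520 via (B,hash)
  {BD}: card=120; try (D,nl_idx)→680, (D,hash)→880, (B,merge)→1120, (D,merge)→1140, (B,hash)→1240, (B,nl)→4860 …(+1); best=680 via (D,nl_idx)
  {BC}: card=800; try (C,hash)→760, (B,merge)→1040, (C,merge)→1070, (B,hash)→1220, (B,nl)→4050, (C,nl)→4080; best=760 via (C,hash)
  {BE}: card=480; try (E,hash)→880, (B,merge)→1120, (E,merge)→1140, (B,hash)→1240, (B,nl)→4860, (E,nl)→4880; best=880 via (E,hash)
  {ABD}: card=2400; try (A,merge)→3440, (D,hash)→3840, (A,hash)→4000, (A,nl_idx)→4040, (D,nl_idx)→13520, (D,merge)→21140 …(+2); best=3440 via (A,merge)
  {ABC}: card=16000; try (C,hash)→3720, (A,hash)→4760, (A,merge)→11360, (C,merge)→21070, (A,nl_idx)→23160, (C,nl)→81520 …(+1); best=3720 via (C,hash)
  {ABE}: card=9600; try (E,hash)→3840, (A,hash)→4560, (A,merge)→7480, (A,nl_idx)→14320, (E,merge)→21140, (A,nl)→96880 …(+1); best=3840 via (E,hash)
  {BCD}: card=1200; try (C,hash)→1400, (C,merge)→1990, (D,hash)→2280, (C,nl)→6680, (D,nl_idx)→6760, (D,merge)→9980 …(+1); best=1400 via (C,hash)
  {BDE}: card=720; try (E,hash)→1520, (E,merge)→2060, (D,hash)→2080, (D,nl_idx)→4480, (D,merge)→6100, (E,nl)→7880 …(+1); best=1520 via (E,hash)
  {BCE}: card=4800; try (C,hash)→1960, (E,hash)→2280, (C,merge)→6030, (E,merge)→9980, (C,nl)→24880, (E,nl)→48760; best=1960 via (C,hash)
  {ABCD}: card=24000; try (A,hash)→5800, (C,hash)→6440, (A,merge)→17600, (D,hash)→20440, (C,merge)→34990, (A,nl_idx)→35000 …(+5); best=5800 via (A,hash)
  {ABDE}: card=14400; try (A,hash)→5440, (E,hash)→6560, (A,merge)→11240, (D,hash)→14160, (A,nl_idx)→21680, (E,merge)→35060 …(+5); best=5440 via (A,hash)
  {ABCE}: card=96000; try (A,hash)→9960, (C,hash)→14040, (E,hash)→20440, (A,merge)→70960, (A,nl_idx)→136360, (C,merge)→148190 …(+4); best=9960 via (A,hash)
  {BCDE}: card=7200; try (C,hash)→2840, (E,hash)→3320, (D,hash)→7480, (C,merge)→9790, (E,merge)→16220, (C,nl)→37520 …(+4); best=2840 via (C,hash)
  {ABCDE}: card=144000; try (A,hash)→13240, (C,hash)→20440, (E,hash)→30520, (A,merge)→105440, (D,hash)→106680, (A,nl_idx)→204440 …(+8); best=13240 via (A,hash)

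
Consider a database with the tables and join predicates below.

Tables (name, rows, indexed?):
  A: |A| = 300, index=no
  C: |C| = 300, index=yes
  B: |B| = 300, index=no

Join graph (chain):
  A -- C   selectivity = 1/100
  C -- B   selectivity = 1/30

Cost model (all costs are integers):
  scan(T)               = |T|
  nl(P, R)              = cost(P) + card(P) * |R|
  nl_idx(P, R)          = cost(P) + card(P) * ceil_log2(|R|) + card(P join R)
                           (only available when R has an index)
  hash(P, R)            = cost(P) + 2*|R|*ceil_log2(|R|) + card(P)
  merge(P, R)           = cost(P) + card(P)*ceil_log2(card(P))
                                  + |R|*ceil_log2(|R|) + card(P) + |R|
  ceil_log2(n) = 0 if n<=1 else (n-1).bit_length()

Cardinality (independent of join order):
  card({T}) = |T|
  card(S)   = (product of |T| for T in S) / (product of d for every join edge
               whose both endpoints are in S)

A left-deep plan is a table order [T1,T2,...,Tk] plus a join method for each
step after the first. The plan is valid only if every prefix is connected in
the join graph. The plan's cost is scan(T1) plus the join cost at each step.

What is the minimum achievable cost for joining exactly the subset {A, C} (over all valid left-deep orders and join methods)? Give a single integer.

Selinger DP over subsets of {A,C}:
  {A}: scan cost=300, card=300
  {C}: scan cost=300, card=300
  {AC}: card=900; try (C,nl_idx)→3900, (C,hash)→6000, (A,hash)→6000, (C,merge)→6300, (A,merge)→6300, (C,nl)→90300 …(+1); best=3900 via (C,nl_idx)

3900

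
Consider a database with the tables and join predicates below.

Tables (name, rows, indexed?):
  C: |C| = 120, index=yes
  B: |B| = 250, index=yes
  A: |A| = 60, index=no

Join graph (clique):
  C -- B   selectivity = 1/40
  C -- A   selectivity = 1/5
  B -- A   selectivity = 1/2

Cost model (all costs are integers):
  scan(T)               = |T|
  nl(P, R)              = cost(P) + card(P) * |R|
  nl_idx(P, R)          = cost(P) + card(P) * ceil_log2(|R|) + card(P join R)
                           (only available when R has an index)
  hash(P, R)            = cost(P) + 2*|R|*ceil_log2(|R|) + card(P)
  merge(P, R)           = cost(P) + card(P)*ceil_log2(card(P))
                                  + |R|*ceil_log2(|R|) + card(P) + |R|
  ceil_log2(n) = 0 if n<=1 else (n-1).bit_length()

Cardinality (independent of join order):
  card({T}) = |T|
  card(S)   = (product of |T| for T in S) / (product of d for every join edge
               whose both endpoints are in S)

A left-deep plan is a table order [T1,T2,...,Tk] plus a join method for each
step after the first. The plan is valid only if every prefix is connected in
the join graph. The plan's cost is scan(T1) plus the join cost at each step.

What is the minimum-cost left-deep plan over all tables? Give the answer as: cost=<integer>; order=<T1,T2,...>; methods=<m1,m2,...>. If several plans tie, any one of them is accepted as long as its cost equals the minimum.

Selinger DP (subsets sized 1..n):
  {C}: scan cost=120, card=120
  {B}: scan cost=250, card=250
  {A}: scan cost=60, card=60
  {BC}: card=750; try (B,nl_idx)→1830, (C,hash)→2180, (C,nl_idx)→2750, (B,merge)→3330, (C,merge)→3460, (B,hash)→4240 …(+2); best=1830 via (B,nl_idx)
  {AC}: card=1440; try (A,hash)→960, (C,merge)→1440, (A,merge)→1500, (C,hash)→1800, (C,nl_idx)→1920, (C,nl)→7260 …(+1); best=960 via (A,hash)
  {AB}: card=7500; try (A,hash)→1220, (B,merge)→2730, (A,merge)→2920, (B,hash)→4120, (B,nl_idx)→8040, (B,nl)→15060 …(+1); best=1220 via (A,hash)
  {ABC}: card=4500; try (A,hash)→3300, (B,hash)→6400, (C,hash)→10400, (A,merge)→10500, (B,nl_idx)→16980, (B,merge)→20490 …(+5); best=3300 via (A,hash)

cost=3300; order=C,B,A; methods=nl_idx,hash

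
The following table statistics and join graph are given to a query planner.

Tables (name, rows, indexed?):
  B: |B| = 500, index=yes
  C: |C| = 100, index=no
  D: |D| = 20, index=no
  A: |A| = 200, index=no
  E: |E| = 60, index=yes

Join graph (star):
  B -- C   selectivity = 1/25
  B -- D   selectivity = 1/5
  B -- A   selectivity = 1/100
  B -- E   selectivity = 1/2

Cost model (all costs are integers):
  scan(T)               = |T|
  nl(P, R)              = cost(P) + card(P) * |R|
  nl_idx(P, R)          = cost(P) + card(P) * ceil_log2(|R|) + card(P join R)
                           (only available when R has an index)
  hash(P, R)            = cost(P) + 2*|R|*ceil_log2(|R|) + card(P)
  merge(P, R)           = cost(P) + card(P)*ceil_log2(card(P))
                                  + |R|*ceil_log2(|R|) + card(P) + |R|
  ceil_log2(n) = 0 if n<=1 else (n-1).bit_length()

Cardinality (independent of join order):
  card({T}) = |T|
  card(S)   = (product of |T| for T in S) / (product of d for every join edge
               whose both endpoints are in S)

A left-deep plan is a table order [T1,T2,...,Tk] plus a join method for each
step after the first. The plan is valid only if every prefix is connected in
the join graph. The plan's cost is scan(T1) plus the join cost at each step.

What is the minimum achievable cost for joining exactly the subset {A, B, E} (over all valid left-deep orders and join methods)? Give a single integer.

Selinger DP over subsets of {A,B,E}:
  {B}: scan cost=500, card=500
  {A}: scan cost=200, card=200
  {E}: scan cost=60, card=60
  {AB}: card=1000; try (B,nl_idx)→3000, (A,hash)→4200, (B,merge)→7000, (A,merge)→7300, (B,hash)→9400, (B,nl)→100200 …(+1); best=3000 via (B,nl_idx)
  {BE}: card=15000; try (E,hash)→1720, (B,merge)→5480, (E,merge)→5920, (B,hash)→9120, (B,nl_idx)→15600, (E,nl_idx)→18500 …(+2); best=1720 via (E,hash)
  {ABE}: card=30000; try (E,hash)→4720, (E,merge)→14420, (A,hash)→19920, (E,nl_idx)→39000, (E,nl)→63000, (A,merge)→228520 …(+1); best=4720 via (E,hash)

4720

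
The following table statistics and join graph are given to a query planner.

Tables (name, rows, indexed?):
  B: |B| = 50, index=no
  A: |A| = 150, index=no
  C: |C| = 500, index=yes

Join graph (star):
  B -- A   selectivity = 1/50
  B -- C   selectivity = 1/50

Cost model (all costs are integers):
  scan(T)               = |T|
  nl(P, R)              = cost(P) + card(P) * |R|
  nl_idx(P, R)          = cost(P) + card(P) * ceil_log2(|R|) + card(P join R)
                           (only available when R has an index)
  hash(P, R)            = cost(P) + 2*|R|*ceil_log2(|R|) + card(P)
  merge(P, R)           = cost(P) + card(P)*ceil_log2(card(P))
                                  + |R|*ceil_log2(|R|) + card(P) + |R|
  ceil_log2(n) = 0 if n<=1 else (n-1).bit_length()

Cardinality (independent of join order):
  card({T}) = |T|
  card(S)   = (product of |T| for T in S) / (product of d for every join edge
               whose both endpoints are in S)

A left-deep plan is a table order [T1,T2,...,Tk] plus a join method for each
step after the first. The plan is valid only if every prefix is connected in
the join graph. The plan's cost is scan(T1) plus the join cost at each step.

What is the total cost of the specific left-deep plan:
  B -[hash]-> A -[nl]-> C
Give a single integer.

77500

step 1: scan B: cost=50, card=50
step 2: join A via hash
    card(P join A) = 50*150/(50) = 150
    cost = 50 + 2*150*8 + 50 = 2500
step 3: join C via nl
    card(P join C) = 150*500/(50) = 1500
    cost = 2500 + 150*500 = 77500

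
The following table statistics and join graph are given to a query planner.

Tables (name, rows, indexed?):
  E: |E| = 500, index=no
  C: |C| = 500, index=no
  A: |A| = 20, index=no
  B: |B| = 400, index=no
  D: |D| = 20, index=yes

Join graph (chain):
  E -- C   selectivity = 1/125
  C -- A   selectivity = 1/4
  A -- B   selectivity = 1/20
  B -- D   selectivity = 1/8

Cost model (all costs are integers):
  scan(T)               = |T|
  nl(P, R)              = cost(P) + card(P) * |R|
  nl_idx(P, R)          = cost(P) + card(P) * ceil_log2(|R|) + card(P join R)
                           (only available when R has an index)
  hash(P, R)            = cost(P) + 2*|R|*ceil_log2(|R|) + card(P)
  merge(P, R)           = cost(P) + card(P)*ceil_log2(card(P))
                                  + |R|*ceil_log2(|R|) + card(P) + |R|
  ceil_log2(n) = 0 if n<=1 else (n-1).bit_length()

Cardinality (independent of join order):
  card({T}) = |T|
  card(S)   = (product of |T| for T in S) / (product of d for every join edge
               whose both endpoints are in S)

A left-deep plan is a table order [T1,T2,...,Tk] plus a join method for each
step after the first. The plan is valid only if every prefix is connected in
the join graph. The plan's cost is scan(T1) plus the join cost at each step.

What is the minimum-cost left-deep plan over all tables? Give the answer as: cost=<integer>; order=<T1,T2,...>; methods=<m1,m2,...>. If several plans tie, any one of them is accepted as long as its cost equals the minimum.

cost=145600; order=B,A,D,C,E; methods=hash,hash,hash,hash

Selinger DP (subsets sized 1..n):
  {E}: scan cost=500, card=500
  {C}: scan cost=500, card=500
  {A}: scan cost=20, card=20
  {B}: scan cost=400, card=400
  {D}: scan cost=20, card=20
  {CE}: card=2000; try (E,hash)→10000, (C,hash)→10000, (E,merge)→10500, (C,merge)→10500, (E,nl)→250500, (C,nl)→250500; best=10000 via (E,hash)
  {AC}: card=2500; try (A,hash)→1200, (C,merge)→5140, (A,merge)→5620, (C,hash)→9040, (C,nl)→10020, (A,nl)→10500; best=1200 via (A,hash)
  {AB}: card=400; try (A,hash)→1000, (B,merge)→4140, (A,merge)→4520, (B,hash)→7240, (B,nl)→8020, (A,nl)→8400; best=1000 via (A,hash)
  {BD}: card=1000; try (D,hash)→1000, (D,nl_idx)→3400, (B,merge)→4140, (D,merge)→4520, (B,hash)→7240, (B,nl)→8020 …(+1); best=1000 via (D,hash)
  {ACE}: card=10000; try (A,hash)→12200, (E,hash)→12700, (A,merge)→34120, (E,merge)→38700, (A,nl)→50000, (E,nl)→1251200; best=12200 via (A,hash)
  {ABC}: card=50000; try (C,merge)→10000, (C,hash)→10400, (B,hash)→10900, (B,merge)→37700, (C,nl)→201000, (B,nl)→1001200; best=10000 via (C,merge)
  {ABD}: card=1000; try (D,hash)→1600, (A,hash)→2200, (D,nl_idx)→4000, (D,merge)→5120, (D,nl)→9000, (A,merge)→12120 …(+1); best=1600 via (D,hash)
  {ABCE}: card=200000; try (B,hash)→29400, (E,hash)→69000, (B,merge)→166200, (E,merge)→865000, (B,nl)→4012200, (E,nl)→25010000; best=29400 via (B,hash)
  {ABCD}: card=125000; try (C,hash)→11600, (C,merge)→17600, (D,hash)→60200, (D,nl_idx)→385000, (C,nl)→501600, (D,merge)→860120 …(+1); best=11600 via (C,hash)
  {ABCDE}: card=500000; try (E,hash)→145600, (D,hash)→229600, (D,nl_idx)→1529400, (E,merge)→2266600, (D,merge)→3829520, (D,nl)→4029400 …(+1); best=145600 via (E,hash)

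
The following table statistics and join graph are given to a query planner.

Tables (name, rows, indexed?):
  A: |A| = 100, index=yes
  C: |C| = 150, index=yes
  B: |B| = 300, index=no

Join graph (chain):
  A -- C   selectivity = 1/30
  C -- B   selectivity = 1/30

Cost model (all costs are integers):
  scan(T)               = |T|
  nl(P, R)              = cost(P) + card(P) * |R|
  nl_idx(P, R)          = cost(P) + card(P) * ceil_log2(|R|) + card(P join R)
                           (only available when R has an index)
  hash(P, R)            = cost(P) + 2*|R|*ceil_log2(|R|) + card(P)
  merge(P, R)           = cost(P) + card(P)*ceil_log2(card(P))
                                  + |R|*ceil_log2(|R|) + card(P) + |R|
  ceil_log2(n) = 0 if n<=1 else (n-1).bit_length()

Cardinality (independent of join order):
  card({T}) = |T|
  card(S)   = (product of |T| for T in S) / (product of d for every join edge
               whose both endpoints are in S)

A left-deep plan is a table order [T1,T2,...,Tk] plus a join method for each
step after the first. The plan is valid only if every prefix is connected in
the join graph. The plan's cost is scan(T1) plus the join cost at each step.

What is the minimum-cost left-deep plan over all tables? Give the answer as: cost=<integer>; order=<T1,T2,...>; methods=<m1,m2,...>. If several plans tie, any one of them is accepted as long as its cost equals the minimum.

Selinger DP (subsets sized 1..n):
  {A}: scan cost=100, card=100
  {C}: scan cost=150, card=150
  {B}: scan cost=300, card=300
  {AC}: card=500; try (C,nl_idx)→1400, (A,hash)→1700, (A,nl_idx)→1700, (C,merge)→2250, (A,merge)→2300, (C,hash)→2600 …(+2); best=1400 via (C,nl_idx)
  {BC}: card=1500; try (C,hash)→3000, (C,nl_idx)→4200, (B,merge)→4500, (C,merge)→4650, (B,hash)→5700, (B,nl)→45150 …(+1); best=3000 via (C,hash)
  {ABC}: card=5000; try (A,hash)→5900, (B,hash)→7300, (B,merge)→9400, (A,nl_idx)→18500, (A,merge)→21800, (B,nl)→151400 …(+1); best=5900 via (A,hash)

cost=5900; order=B,C,A; methods=hash,hash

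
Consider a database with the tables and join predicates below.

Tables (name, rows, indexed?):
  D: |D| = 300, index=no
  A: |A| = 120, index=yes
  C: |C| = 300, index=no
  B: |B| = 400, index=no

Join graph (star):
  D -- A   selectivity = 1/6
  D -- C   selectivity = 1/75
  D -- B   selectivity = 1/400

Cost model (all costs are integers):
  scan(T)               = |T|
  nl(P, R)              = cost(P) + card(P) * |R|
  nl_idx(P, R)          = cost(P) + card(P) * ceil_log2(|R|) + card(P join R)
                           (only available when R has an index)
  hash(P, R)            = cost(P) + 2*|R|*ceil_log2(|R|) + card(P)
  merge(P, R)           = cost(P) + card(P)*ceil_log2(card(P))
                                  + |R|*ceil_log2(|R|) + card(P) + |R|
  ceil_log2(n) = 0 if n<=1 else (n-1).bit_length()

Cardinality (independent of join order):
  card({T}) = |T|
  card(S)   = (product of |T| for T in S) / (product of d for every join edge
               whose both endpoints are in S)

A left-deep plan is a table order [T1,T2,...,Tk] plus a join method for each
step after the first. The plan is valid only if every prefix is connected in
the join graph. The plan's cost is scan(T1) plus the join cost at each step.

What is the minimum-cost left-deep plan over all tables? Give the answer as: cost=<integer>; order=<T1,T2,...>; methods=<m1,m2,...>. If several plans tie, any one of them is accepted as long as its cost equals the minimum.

cost=14780; order=B,D,C,A; methods=hash,hash,hash

Selinger DP (subsets sized 1..n):
  {D}: scan cost=300, card=300
  {A}: scan cost=120, card=120
  {C}: scan cost=300, card=300
  {B}: scan cost=400, card=400
  {AD}: card=6000; try (A,hash)→2280, (D,merge)→4080, (A,merge)→4260, (D,hash)→5640, (A,nl_idx)→8400, (D,nl)→36120 …(+1); best=2280 via (A,hash)
  {CD}: card=1200; try (D,hash)→6000, (C,hash)→6000, (D,merge)→6300, (C,merge)→6300, (D,nl)→90300, (C,nl)→90300; best=6000 via (D,hash)
  {BD}: card=300; try (D,hash)→6200, (B,merge)→7300, (D,merge)→7400, (B,hash)→7800, (B,nl)→120300, (D,nl)→120400; best=6200 via (D,hash)
  {ACD}: card=24000; try (A,hash)→8880, (C,hash)→13680, (A,merge)→21360, (A,nl_idx)→38400, (C,merge)→89280, (A,nl)→150000 …(+1); best=8880 via (A,hash)
  {ABD}: card=6000; try (A,hash)→8180, (A,merge)→10160, (A,nl_idx)→14300, (B,hash)→15480, (A,nl)→42200, (B,merge)→90280 …(+1); best=8180 via (A,hash)
  {BCD}: card=1200; try (C,hash)→11900, (C,merge)→12200, (B,hash)→14400, (B,merge)→24400, (C,nl)→96200, (B,nl)→486000; best=11900 via (C,hash)
  {ABCD}: card=24000; try (A,hash)→14780, (C,hash)→19580, (A,merge)→27260, (B,hash)→40080, (A,nl_idx)→44300, (C,merge)→95180 …(+4); best=14780 via (A,hash)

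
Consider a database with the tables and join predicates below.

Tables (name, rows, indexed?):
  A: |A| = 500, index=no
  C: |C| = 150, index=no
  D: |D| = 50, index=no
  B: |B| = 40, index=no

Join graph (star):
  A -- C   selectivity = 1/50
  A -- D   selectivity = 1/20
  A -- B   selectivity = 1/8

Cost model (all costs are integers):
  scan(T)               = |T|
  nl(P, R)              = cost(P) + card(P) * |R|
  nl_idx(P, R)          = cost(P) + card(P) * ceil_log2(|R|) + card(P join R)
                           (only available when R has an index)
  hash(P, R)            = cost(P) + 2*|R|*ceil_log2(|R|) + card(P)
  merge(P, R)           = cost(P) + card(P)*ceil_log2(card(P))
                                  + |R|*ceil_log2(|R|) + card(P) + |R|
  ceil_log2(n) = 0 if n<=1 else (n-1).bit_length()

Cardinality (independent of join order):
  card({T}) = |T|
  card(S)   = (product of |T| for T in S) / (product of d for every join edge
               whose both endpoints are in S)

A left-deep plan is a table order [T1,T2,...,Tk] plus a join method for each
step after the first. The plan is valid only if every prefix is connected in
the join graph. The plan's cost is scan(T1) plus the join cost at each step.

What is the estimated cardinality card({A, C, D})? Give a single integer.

Tables in S: A(500), C(150), D(50)
Edges inside S: A-C(d=50), A-D(d=20)
numerator = 500 * 150 * 50 = 3750000
denominator = 50 * 20 = 1000
card(S) = 3750000 / 1000 = 3750

3750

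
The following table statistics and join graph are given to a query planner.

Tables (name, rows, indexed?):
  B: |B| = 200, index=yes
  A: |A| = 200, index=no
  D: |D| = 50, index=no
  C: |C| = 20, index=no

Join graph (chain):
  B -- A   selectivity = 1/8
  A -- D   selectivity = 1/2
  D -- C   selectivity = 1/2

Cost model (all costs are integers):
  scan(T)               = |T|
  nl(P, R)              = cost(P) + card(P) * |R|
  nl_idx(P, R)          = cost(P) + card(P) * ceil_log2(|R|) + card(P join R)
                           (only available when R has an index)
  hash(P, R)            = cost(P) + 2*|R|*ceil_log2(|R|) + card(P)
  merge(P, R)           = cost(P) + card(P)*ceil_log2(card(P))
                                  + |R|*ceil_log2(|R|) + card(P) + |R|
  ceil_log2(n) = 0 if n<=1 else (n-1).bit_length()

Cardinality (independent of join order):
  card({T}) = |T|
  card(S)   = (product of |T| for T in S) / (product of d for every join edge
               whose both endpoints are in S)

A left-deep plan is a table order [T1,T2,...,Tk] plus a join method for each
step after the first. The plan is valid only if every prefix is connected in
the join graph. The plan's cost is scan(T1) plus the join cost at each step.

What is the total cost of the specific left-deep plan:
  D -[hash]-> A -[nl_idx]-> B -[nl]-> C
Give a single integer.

2668300

step 1: scan D: cost=50, card=50
step 2: join A via hash
    card(P join A) = 50*200/(2) = 5000
    cost = 50 + 2*200*8 + 50 = 3300
step 3: join B via nl_idx
    card(P join B) = 5000*200/(8) = 125000
    cost = 3300 + 5000*8 + 125000 = 168300
step 4: join C via nl
    card(P join C) = 125000*20/(2) = 1250000
    cost = 168300 + 125000*20 = 2668300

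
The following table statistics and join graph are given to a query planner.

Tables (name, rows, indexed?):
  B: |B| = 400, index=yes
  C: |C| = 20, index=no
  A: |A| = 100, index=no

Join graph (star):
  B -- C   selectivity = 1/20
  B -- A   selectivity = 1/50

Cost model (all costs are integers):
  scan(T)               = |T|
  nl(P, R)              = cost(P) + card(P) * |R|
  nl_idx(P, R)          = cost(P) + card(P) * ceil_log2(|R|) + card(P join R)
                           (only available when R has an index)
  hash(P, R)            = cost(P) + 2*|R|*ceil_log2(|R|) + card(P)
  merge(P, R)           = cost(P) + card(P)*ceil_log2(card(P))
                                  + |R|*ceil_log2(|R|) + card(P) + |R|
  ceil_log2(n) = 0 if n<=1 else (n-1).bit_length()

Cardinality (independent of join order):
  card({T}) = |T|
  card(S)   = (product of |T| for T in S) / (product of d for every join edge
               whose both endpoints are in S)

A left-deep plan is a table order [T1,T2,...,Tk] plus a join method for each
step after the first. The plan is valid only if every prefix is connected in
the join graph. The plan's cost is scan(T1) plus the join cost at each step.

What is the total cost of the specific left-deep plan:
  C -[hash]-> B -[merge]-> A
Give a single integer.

step 1: scan C: cost=20, card=20
step 2: join B via hash
    card(P join B) = 20*400/(20) = 400
    cost = 20 + 2*400*9 + 20 = 7240
step 3: join A via merge
    card(P join A) = 400*100/(50) = 800
    cost = 7240 + 400*9 + 100*7 + 400 + 100 = 12040

12040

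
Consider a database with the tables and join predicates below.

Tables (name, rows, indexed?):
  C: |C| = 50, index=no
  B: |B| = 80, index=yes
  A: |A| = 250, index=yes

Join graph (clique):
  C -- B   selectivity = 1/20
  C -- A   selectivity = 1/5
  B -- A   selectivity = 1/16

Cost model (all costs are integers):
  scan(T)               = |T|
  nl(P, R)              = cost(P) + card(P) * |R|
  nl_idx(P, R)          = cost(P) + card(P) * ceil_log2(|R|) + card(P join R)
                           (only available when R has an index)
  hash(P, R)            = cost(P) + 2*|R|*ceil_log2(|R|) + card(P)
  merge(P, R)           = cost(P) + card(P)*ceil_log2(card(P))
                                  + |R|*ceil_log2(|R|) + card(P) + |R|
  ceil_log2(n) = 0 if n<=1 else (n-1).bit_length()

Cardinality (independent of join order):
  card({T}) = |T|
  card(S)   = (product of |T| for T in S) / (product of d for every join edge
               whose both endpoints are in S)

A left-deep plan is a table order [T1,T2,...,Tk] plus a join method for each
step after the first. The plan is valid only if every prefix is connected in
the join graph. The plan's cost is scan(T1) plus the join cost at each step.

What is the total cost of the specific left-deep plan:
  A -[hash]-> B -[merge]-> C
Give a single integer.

step 1: scan A: cost=250, card=250
step 2: join B via hash
    card(P join B) = 250*80/(16) = 1250
    cost = 250 + 2*80*7 + 250 = 1620
step 3: join C via merge
    card(P join C) = 1250*50/(20*5) = 625
    cost = 1620 + 1250*11 + 50*6 + 1250 + 50 = 16970

16970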